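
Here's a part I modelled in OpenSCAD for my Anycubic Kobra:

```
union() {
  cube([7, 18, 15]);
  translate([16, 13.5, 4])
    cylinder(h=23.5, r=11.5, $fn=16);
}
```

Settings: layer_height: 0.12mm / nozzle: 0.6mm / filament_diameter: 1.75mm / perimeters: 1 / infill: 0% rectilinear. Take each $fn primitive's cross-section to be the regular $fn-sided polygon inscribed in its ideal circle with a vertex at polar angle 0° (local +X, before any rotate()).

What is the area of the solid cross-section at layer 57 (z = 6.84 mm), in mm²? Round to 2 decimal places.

510.59 mm²

At z = 6.84 mm: the 7×18 cube contributes its full rectangle (area 126.00 mm²); the r=11.5 cylinder at (16, 13.5) gives a regular 16-gon of circumradius 11.5 (constant along its height) (area = (16/2)·11.500²·sin(360°/16) = 404.88 mm²); Taking the union: the regions partially overlap — summed areas 530.88 mm² minus the doubly-counted overlap 20.28 mm² gives 510.59 mm² — area = 510.59 mm². Overall, the cross-section is a single solid region. Net area = 510.59 mm².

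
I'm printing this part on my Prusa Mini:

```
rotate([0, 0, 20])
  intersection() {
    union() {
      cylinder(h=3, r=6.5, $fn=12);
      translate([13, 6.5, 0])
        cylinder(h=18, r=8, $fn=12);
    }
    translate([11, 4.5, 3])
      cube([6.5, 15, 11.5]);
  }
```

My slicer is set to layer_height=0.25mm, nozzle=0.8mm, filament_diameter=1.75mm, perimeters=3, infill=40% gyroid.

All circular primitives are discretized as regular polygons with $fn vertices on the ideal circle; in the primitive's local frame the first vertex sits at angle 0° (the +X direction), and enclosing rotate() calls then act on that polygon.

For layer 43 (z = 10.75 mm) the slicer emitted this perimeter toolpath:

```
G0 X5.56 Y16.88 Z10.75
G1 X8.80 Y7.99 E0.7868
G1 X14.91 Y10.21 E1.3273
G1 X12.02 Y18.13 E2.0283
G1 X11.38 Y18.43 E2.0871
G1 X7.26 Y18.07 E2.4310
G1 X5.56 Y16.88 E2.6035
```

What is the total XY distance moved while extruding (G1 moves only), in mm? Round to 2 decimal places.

31.31 mm

Sum the Euclidean lengths of each G1 segment: total = 31.31 mm.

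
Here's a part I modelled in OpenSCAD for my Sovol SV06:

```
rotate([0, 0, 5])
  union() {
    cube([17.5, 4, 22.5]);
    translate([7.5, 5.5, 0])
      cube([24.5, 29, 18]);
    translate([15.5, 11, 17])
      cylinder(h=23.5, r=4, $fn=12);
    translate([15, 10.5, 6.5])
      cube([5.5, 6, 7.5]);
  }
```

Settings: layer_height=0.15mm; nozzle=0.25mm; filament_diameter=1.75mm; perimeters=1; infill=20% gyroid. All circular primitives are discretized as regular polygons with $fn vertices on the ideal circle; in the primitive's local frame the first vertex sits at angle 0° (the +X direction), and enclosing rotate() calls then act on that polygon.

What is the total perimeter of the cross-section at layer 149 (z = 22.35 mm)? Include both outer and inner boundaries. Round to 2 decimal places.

At z = 22.35 mm: the 17.5×4 cube contributes its full rectangle (perimeter 43.00 mm); the cube at (7.5, 5.5) is not intersected at this z (z outside [0, 18]); the cylinder at (15.5, 11): section is a regular 12-gon, circumradius r=4 (perimeter = 2·12·4.000·sin(180°/12) = 24.85 mm); the cube at (15, 10.5) is absent (z outside [6.5, 14]); Combining (union): the 2 present regions are separate (no shared area or edge), so areas and boundary lengths simply add and each stays a separate island — boundary = 67.85 mm; (whole slice rotated 5° about Z — lengths, areas and connectivity unchanged). Overall, the cross-section has 2 separate islands. Total boundary length (outer) = 67.85 mm.

67.85 mm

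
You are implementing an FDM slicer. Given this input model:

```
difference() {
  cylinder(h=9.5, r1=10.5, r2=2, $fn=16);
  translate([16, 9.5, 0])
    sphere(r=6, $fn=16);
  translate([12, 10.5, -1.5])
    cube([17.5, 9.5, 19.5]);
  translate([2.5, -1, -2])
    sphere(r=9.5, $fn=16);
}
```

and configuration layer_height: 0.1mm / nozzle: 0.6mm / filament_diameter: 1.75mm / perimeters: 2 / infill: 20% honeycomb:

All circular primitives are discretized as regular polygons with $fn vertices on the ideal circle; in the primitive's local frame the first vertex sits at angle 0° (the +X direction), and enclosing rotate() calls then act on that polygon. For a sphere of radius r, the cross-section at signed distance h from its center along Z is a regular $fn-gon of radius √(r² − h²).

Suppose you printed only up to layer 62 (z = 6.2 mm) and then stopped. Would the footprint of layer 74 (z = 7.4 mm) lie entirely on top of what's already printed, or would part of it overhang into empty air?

part overhangs

Compare the two slices. At z = 6.2: the cone (r1=10.5→r2=2) has section circumradius 4.953 here — a regular 16-gon (area = (16/2)·4.953²·sin(360°/16) = 75.09 mm²); the sphere at (16, 9.5) does not reach this height (|z−center|=6.200 > r=6); the cube at (12, 10.5) (footprint 17.5×9.5) is included at this height (area 166.25 mm²); the sphere at (2.5, -1): section is a regular 16-gon, circumradius = √(r²−h²) = √(9.5²−8.2²) = 4.797 (area = (16/2)·4.797²·sin(360°/16) = 70.44 mm²); Subtracting the remaining from the first: starting from the cone (75.09 mm²), the 17.5×9.5 cube at (12, 10.5) misses the remaining region (no effect); the r=9.5 sphere at (2.5, -1) partially overlaps it — only the 47.18 mm² overlap (of its 70.44 mm²) is removed, clipping the outline — area = 27.92 mm². At z = 7.4: the cone (r1=10.5→r2=2) has section circumradius 3.879 here — a regular 16-gon (area = (16/2)·3.879²·sin(360°/16) = 46.06 mm²); the sphere at (16, 9.5) does not reach this height (|z−center|=7.400 > r=6); the 17.5×9.5 cube at (12, 10.5) contributes its full rectangle (area 166.25 mm²); the r=9.5 sphere at (2.5, -1) slices to a regular 16-gon of circumradius 1.375 (√(r²−h²) with h=9.4 from center) (area = (16/2)·1.375²·sin(360°/16) = 5.79 mm²); After the difference (first − rest): starting from the cone (46.06 mm²), the 17.5×9.5 cube at (12, 10.5) misses the remaining region (no effect); the r=9.5 sphere at (2.5, -1) partially overlaps it — only the 5.51 mm² overlap (of its 5.79 mm²) is removed, clipping the outline — area = 40.55 mm². Checking containment: at z = 7.4 the cross-section extends beyond the z = 6.2 cross-section by about 28.70 mm².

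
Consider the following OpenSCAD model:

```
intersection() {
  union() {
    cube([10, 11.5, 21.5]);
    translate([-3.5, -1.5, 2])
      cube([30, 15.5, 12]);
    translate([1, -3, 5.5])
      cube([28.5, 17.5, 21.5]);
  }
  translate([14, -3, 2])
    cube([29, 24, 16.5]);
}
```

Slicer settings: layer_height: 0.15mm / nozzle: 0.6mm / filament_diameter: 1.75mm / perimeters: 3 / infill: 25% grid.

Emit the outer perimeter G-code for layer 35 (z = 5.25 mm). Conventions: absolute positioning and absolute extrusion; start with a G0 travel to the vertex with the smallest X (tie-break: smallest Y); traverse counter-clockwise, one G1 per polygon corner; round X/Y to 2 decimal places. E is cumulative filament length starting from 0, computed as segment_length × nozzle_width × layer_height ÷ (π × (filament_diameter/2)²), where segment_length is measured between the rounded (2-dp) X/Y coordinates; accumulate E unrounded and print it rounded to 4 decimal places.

At z = 5.25 mm: the 10×11.5 cube contributes its full rectangle; the cube at (-3.5, -1.5) (footprint 30×15.5) is included at this height; the cube at (1, -3) does not reach this height (z outside [5.5, 27]); Combining (union): the 10×11.5 cube lies entirely inside the 30×15.5 cube at (-3.5, -1.5), so the union is just the 30×15.5 cube at (-3.5, -1.5) — 1 connected region; the cube at (14, -3) is present — its section is the full 29×24 rectangle; Keeping only the common overlap: the 29×24 cube at (14, -3) partially overlaps that combined region; clipping to the common part keeps 193.75 mm² — 1 connected region. The outline is a single polygon with 4 vertices. Extrusion per mm of travel: 0.6 × 0.15 / (π × 0.875²) = 0.037418. Accumulating E over each segment gives final E = 2.0954.

G0 X14.00 Y-1.50 Z5.25
G1 X26.50 Y-1.50 E0.4677
G1 X26.50 Y14.00 E1.0477
G1 X14.00 Y14.00 E1.5154
G1 X14.00 Y-1.50 E2.0954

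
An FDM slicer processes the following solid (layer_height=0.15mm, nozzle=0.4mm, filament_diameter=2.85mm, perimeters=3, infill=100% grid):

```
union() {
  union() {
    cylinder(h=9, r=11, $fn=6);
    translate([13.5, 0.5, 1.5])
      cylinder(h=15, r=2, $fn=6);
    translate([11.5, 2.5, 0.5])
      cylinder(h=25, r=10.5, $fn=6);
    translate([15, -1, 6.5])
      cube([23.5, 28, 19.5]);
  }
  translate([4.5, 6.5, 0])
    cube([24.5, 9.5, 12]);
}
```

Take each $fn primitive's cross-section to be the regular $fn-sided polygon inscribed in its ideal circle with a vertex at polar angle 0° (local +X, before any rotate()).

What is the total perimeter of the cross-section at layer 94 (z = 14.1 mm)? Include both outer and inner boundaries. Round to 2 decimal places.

At z = 14.1 mm: the cylinder is absent (z outside [0, 9]); the cylinder at (13.5, 0.5): section is a regular 6-gon, circumradius r=2 (perimeter = 2·6·2.000·sin(180°/6) = 12.00 mm); the cylinder at (11.5, 2.5): section is a regular 6-gon, circumradius r=10.5 (perimeter = 2·6·10.500·sin(180°/6) = 63.00 mm); the 23.5×28 cube at (15, -1) contributes its full rectangle (perimeter 103.00 mm); Merging all regions: the regions partially overlap (shared area 71.14 mm²), so the edge portions inside another operand are dropped and the merged outline is re-measured after clipping — boundary = 132.14 mm; the cube at (4.5, 6.5) does not reach this height (z outside [0, 12]); Combining (union): only that combined region is present, so the union is just that shape — boundary = 132.14 mm. Overall, the cross-section is a single solid region. Total boundary length (outer) = 132.14 mm.

132.14 mm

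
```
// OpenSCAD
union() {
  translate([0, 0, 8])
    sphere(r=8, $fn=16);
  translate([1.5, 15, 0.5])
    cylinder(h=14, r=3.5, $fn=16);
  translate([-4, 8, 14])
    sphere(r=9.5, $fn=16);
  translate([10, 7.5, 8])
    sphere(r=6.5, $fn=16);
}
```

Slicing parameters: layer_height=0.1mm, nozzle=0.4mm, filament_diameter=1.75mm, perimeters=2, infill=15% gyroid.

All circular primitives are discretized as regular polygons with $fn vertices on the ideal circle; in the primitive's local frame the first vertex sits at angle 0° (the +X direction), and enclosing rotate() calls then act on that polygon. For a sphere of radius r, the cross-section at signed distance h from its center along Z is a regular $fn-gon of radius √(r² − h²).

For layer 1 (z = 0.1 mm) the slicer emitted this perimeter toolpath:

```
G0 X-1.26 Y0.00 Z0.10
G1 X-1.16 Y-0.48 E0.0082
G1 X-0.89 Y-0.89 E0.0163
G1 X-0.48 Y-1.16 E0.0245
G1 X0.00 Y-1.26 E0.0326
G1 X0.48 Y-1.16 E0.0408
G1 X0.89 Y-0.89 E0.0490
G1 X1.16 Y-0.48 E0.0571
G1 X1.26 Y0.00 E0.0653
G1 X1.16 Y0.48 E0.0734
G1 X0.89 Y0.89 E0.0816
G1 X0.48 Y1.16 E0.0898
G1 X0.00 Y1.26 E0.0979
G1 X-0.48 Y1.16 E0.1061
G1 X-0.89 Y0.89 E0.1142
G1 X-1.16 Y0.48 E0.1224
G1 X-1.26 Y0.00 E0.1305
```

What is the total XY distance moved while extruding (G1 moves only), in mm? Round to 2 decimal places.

Sum the Euclidean lengths of each G1 segment: total = 7.85 mm.

7.85 mm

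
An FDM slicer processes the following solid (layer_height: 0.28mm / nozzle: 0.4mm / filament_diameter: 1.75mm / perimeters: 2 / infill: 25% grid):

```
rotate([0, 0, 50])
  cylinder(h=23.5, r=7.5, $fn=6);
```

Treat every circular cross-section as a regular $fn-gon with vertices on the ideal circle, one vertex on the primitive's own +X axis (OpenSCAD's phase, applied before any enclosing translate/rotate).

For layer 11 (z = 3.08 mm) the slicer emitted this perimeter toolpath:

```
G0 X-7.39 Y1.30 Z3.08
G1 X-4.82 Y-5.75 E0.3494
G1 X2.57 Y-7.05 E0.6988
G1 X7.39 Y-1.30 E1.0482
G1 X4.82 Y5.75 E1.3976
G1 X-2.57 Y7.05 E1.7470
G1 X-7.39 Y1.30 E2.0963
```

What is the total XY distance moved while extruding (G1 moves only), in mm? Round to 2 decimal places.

45.02 mm

Sum the Euclidean lengths of each G1 segment: total = 45.02 mm.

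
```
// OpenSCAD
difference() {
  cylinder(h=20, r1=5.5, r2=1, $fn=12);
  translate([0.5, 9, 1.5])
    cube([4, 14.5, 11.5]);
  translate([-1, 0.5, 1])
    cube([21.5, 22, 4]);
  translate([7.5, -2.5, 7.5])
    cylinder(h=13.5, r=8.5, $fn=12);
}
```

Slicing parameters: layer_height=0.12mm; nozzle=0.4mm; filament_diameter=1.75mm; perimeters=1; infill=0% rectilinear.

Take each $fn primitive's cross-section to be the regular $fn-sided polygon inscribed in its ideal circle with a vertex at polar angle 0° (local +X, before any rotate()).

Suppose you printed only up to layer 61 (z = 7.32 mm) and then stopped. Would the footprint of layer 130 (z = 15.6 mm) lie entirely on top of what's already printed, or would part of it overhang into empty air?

entirely on top

Compare the two slices. At z = 7.32: the cone: at t=0.366 of its height the radius interpolates to r₁+(r₂−r₁)t = 3.853, giving a regular 12-gon of that circumradius (area = (12/2)·3.853²·sin(360°/12) = 44.54 mm²); the 4×14.5 cube at (0.5, 9) contributes its full rectangle (area 58.00 mm²); the cube at (-1, 0.5) is not intersected at this z (z outside [1, 5]); the cylinder at (7.5, -2.5) does not reach this height (z outside [7.5, 21]); Subtracting the remaining from the first: starting from the cone (44.54 mm²), the 4×14.5 cube at (0.5, 9) misses the remaining region (no effect) — area = 44.54 mm². At z = 15.6: the cone (r1=5.5→r2=1) has section circumradius 1.990 here — a regular 12-gon (area = (12/2)·1.990²·sin(360°/12) = 11.88 mm²); the cube at (0.5, 9) is not intersected at this z (z outside [1.5, 13]); the cube at (-1, 0.5) does not reach this height (z outside [1, 5]); the cylinder at (7.5, -2.5): section is a regular 12-gon, circumradius r=8.5 (area = (12/2)·8.500²·sin(360°/12) = 216.75 mm²); Subtracting the remaining from the first: starting from the cone (11.88 mm²), the r=8.5 cylinder at (7.5, -2.5) partially overlaps it — only the 7.15 mm² overlap (of its 216.75 mm²) is removed, clipping the outline — area = 4.73 mm². Checking containment: the cross-section at z = 15.6 is a subset of the cross-section at z = 7.32.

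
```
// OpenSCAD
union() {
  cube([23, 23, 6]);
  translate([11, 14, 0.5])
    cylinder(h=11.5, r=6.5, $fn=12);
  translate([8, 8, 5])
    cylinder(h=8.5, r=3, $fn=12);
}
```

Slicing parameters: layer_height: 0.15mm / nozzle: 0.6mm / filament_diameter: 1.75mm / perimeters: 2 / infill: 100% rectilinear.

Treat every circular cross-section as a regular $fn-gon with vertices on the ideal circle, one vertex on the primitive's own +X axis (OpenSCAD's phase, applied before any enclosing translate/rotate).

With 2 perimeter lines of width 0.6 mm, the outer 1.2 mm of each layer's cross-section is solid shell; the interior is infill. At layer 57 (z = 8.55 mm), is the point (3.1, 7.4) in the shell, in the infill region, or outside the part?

At z = 8.55 mm: the cube is absent (z outside [0, 6]); the cylinder at (11, 14): section is a regular 12-gon, circumradius r=6.5; the r=3 cylinder at (8, 8) gives a regular 12-gon of circumradius 3 (constant along its height); Merging all regions: the regions partially overlap (shared area 10.12 mm²), so overlapping operands fuse into one piece — 1 connected region. Overall, the cross-section is a single solid region. The nearest boundary edge runs (5.40, 6.50)→(5.00, 8.00); distance from the point to it = 1.99 mm. The point is not inside any of the regions above, so it lies outside the cross-section (1.99 mm from the nearest boundary).

outside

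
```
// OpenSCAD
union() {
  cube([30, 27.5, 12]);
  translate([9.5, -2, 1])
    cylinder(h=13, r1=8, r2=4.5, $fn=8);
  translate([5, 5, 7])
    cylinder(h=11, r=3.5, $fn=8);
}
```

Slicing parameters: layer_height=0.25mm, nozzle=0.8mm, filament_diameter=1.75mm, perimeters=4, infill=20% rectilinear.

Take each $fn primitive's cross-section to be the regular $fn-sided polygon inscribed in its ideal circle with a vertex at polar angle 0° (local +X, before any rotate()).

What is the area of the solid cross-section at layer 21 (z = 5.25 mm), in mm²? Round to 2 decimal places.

At z = 5.25 mm: the 30×27.5 cube contributes its full rectangle (area 825.00 mm²); the cone at (9.5, -2) (r1=8→r2=4.5) has section circumradius 6.856 here — a regular 8-gon (area = (8/2)·6.856²·sin(360°/8) = 132.94 mm²); the cylinder at (5, 5) is not intersected at this z (z outside [7, 18]); Merging all regions: the regions partially overlap — summed areas 957.94 mm² minus the doubly-counted overlap 40.70 mm² gives 917.24 mm² — area = 917.24 mm². Overall, the cross-section is a single solid region. Net area = 917.24 mm².

917.24 mm²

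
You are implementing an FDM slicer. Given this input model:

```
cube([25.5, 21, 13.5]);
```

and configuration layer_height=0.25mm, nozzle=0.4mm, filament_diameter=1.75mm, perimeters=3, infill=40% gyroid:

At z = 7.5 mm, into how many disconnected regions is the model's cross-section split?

1

At z = 7.5 mm: the cube is present — its section is the full 25.5×21 rectangle. The result has 1 disconnected region.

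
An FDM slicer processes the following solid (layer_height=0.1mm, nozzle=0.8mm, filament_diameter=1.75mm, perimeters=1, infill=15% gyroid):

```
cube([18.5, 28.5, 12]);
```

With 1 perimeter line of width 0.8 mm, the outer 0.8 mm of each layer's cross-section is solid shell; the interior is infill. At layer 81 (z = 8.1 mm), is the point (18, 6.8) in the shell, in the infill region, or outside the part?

At z = 8.1 mm: the cube is present — its section is the full 18.5×28.5 rectangle. Overall, the cross-section is a single solid region. The nearest boundary edge runs (18.50, 0.00)→(18.50, 28.50); distance from the point to it = 0.50 mm. The point is inside the cross-section, 0.50 mm from the nearest boundary — within the 0.8 mm shell band (1 × 0.8).

shell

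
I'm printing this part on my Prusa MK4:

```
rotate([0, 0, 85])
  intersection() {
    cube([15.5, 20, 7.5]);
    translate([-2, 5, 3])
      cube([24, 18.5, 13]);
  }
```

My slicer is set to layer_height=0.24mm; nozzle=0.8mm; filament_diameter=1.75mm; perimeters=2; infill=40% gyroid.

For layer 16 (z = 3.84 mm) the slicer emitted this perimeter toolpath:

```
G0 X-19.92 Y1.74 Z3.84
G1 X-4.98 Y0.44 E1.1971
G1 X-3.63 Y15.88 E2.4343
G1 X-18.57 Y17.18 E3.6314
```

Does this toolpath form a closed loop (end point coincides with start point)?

Start point (G0): (-19.92, 1.74). End point (last G1): the path does not return to the start — open.

no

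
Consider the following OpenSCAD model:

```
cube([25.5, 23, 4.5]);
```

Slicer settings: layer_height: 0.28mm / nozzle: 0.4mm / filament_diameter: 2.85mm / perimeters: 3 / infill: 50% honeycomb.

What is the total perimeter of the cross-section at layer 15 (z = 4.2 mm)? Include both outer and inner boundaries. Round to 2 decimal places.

97.00 mm

At z = 4.2 mm: the 25.5×23 cube contributes its full rectangle (perimeter 97.00 mm). Overall, the cross-section is a single solid region. Total boundary length (outer) = 97.00 mm.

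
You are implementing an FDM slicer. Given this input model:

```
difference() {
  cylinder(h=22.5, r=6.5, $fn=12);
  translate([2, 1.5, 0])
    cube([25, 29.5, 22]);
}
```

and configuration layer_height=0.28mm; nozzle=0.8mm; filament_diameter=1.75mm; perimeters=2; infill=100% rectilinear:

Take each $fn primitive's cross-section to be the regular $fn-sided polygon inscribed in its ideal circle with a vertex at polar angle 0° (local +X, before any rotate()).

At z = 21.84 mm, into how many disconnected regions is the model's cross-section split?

At z = 21.84 mm: the r=6.5 cylinder gives a regular 12-gon of circumradius 6.5 (constant along its height); the 25×29.5 cube at (2, 1.5) contributes its full rectangle; After the difference (first − rest): starting from the r=6.5 cylinder, the 25×29.5 cube at (2, 1.5) partially overlaps it — only the 12.77 mm² overlap (of its 737.50 mm²) is removed, clipping the outline — 1 connected region. The result has 1 disconnected region.

1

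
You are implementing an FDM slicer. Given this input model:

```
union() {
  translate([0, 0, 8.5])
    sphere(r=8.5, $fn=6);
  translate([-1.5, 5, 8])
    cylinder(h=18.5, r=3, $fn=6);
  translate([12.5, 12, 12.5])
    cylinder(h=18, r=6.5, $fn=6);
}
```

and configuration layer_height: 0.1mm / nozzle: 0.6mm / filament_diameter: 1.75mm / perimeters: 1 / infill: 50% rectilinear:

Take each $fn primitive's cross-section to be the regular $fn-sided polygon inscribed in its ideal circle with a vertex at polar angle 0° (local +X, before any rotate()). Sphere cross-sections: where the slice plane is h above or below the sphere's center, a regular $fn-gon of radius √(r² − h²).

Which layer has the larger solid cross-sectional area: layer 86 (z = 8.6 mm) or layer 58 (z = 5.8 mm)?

Layer 86 (z = 8.6): the sphere: section is a regular 6-gon, circumradius = √(r²−h²) = √(8.5²−0.1²) = 8.499 (area = (6/2)·8.499²·sin(360°/6) = 187.69 mm²); the r=3 cylinder at (-1.5, 5) contributes a regular 6-gon of circumradius 3 (area = (6/2)·3.000²·sin(360°/6) = 23.38 mm²); the cylinder at (12.5, 12) does not reach this height (z outside [12.5, 30.5]); Merging all regions: the regions partially overlap — summed areas 211.07 mm² minus the doubly-counted overlap 22.64 mm² gives 188.43 mm² — area = 188.43 mm². So its area = 188.43 mm². Layer 58 (z = 5.8): the r=8.5 sphere contributes a regular 6-gon of circumradius √(8.5²−2.7²) = 8.060 (area = (6/2)·8.060²·sin(360°/6) = 168.77 mm²); the cylinder at (-1.5, 5) is absent (z outside [8, 26.5]); the cylinder at (12.5, 12) does not reach this height (z outside [12.5, 30.5]); Taking the union: only the r=8.5 sphere is present, so the union is just that shape — area = 168.77 mm². So its area = 168.77 mm². Layer 86 is larger (188.43 vs 168.77 mm²).

layer 86 (z = 8.6 mm)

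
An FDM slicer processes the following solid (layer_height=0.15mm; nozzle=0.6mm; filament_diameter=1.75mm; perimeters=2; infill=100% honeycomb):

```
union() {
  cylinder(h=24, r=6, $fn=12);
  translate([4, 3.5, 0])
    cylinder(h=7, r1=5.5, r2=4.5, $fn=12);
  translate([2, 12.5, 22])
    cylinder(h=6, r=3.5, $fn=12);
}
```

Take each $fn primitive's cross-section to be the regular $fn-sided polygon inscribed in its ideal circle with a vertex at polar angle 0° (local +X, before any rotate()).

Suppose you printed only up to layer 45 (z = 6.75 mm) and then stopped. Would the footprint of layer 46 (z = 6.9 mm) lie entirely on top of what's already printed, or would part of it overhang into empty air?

entirely on top

Compare the two slices. At z = 6.75: the r=6 cylinder contributes a regular 12-gon of circumradius 6 (area = (12/2)·6.000²·sin(360°/12) = 108.00 mm²); the cone at (4, 3.5) contributes a regular 12-gon of circumradius 4.536 (interpolated between r1=5.5 and r2=4.5 at t=0.964) (area = (12/2)·4.536²·sin(360°/12) = 61.72 mm²); the cylinder at (2, 12.5) is absent (z outside [22, 28]); Merging all regions: the regions partially overlap — summed areas 169.72 mm² minus the doubly-counted overlap 30.42 mm² gives 139.30 mm² — area = 139.30 mm². At z = 6.9: the r=6 cylinder gives a regular 12-gon of circumradius 6 (constant along its height) (area = (12/2)·6.000²·sin(360°/12) = 108.00 mm²); the cone at (4, 3.5) contributes a regular 12-gon of circumradius 4.514 (interpolated between r1=5.5 and r2=4.5 at t=0.986) (area = (12/2)·4.514²·sin(360°/12) = 61.14 mm²); the cylinder at (2, 12.5) does not reach this height (z outside [22, 28]); Combining (union): the regions partially overlap — summed areas 169.14 mm² minus the doubly-counted overlap 30.18 mm² gives 138.95 mm² — area = 138.95 mm². Checking containment: the cross-section at z = 6.9 is a subset of the cross-section at z = 6.75.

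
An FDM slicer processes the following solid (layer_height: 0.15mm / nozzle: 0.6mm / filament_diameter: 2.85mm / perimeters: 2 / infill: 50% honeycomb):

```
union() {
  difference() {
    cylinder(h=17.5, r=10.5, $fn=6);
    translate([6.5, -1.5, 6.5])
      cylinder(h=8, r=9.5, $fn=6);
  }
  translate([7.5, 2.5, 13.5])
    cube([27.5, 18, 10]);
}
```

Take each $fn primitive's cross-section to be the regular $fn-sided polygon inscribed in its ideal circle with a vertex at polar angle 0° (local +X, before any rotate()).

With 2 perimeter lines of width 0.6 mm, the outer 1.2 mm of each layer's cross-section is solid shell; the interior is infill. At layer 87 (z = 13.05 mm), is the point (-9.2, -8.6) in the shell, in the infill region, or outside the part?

outside

At z = 13.05 mm: the cylinder: section is a regular 6-gon, circumradius r=10.5; the r=9.5 cylinder at (6.5, -1.5) contributes a regular 6-gon of circumradius 9.5; After the difference (first − rest): starting from the r=10.5 cylinder, the r=9.5 cylinder at (6.5, -1.5) partially overlaps it — only the 140.46 mm² overlap (of its 234.48 mm²) is removed, clipping the outline — 1 connected region; the cube at (7.5, 2.5) is absent (z outside [13.5, 23.5]); Merging all regions: only the result so far is present, so the union is just that shape — 1 connected region. Overall, the cross-section is a single solid region. The nearest boundary edge runs (-5.25, -9.09)→(-10.50, 0.00); distance from the point to it = 3.17 mm. The point is not inside any of the regions above, so it lies outside the cross-section (3.17 mm from the nearest boundary).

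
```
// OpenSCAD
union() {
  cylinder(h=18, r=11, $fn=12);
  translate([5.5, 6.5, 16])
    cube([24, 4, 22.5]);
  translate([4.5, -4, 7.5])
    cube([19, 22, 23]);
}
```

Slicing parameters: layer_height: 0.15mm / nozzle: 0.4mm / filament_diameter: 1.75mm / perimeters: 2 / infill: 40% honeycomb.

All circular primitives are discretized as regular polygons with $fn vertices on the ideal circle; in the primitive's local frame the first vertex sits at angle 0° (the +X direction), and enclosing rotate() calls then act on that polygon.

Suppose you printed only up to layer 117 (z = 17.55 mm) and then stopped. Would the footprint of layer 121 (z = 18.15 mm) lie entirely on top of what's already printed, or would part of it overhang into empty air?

entirely on top

Compare the two slices. At z = 17.55: the cylinder: section is a regular 12-gon, circumradius r=11 (area = (12/2)·11.000²·sin(360°/12) = 363.00 mm²); the cube at (5.5, 6.5) is present — its section is the full 24×4 rectangle (area 96.00 mm²); the cube at (4.5, -4) is present — its section is the full 19×22 rectangle (area 418.00 mm²); Taking the union: the regions partially overlap — summed areas 877.00 mm² minus the doubly-counted overlap 139.82 mm² gives 737.18 mm² — area = 737.18 mm². At z = 18.15: the cylinder does not reach this height (z outside [0, 18]); the cube at (5.5, 6.5) (footprint 24×4) is included at this height (area 96.00 mm²); the cube at (4.5, -4) is present — its section is the full 19×22 rectangle (area 418.00 mm²); Combining (union): the regions partially overlap — summed areas 514.00 mm² minus the doubly-counted overlap 72.00 mm² gives 442.00 mm² — area = 442.00 mm². Checking containment: the cross-section at z = 18.15 is a subset of the cross-section at z = 17.55.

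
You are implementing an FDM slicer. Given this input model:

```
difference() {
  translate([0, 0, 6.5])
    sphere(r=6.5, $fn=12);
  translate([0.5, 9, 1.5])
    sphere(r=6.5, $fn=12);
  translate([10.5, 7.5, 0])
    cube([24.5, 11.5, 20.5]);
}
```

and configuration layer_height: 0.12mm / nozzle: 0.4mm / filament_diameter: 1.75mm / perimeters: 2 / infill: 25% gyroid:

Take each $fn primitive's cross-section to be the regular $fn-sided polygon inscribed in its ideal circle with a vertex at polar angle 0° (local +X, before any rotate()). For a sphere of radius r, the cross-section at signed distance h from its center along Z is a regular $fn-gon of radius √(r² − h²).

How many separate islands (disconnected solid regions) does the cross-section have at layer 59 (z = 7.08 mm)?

At z = 7.08 mm: the r=6.5 sphere contributes a regular 12-gon of circumradius √(6.5²−0.58²) = 6.474; the r=6.5 sphere at (0.5, 9) contributes a regular 12-gon of circumradius √(6.5²−5.58²) = 3.334; the 24.5×11.5 cube at (10.5, 7.5) contributes its full rectangle; Taking the first minus the rest: starting from the r=6.5 sphere, the r=6.5 sphere at (0.5, 9) partially overlaps it — only the 1.18 mm² overlap (of its 33.34 mm²) is removed, clipping the outline; the 24.5×11.5 cube at (10.5, 7.5) misses the remaining region (no effect) — 1 connected region. Overall, the cross-section is a single solid region. Island count = 1.

1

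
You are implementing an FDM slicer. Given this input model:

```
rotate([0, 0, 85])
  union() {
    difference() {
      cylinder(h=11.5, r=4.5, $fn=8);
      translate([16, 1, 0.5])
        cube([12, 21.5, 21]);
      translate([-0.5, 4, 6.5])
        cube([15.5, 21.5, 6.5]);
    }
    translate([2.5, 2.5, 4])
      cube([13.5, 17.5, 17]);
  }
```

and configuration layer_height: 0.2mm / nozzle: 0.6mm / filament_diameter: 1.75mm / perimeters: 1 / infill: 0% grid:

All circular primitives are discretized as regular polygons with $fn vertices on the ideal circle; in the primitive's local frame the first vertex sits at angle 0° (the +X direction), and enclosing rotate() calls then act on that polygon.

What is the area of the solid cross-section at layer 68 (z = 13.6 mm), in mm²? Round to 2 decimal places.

At z = 13.6 mm: the cylinder does not reach this height (z outside [0, 11.5]); the cube at (16, 1) (footprint 12×21.5) is included at this height (area 258.00 mm²); the cube at (-0.5, 4) does not reach this height (z outside [6.5, 13]); Taking the first minus the rest: the first operand is absent here, so nothing remains; the cube at (2.5, 2.5) is present — its section is the full 13.5×17.5 rectangle (area 236.25 mm²); Merging all regions: only the 13.5×17.5 cube at (2.5, 2.5) is present, so the union is just that shape — area = 236.25 mm²; (whole slice rotated 85° about Z — lengths, areas and connectivity unchanged). Overall, the cross-section is a single solid region. Net area = 236.25 mm².

236.25 mm²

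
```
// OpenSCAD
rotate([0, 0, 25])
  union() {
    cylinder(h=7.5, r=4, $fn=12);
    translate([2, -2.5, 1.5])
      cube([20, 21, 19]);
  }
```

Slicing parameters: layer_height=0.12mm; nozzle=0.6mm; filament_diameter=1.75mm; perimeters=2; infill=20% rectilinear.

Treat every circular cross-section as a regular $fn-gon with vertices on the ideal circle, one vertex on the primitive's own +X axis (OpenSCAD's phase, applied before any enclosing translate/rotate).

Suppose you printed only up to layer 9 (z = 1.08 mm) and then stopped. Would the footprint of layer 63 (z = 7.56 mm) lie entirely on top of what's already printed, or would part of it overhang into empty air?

part overhangs

Compare the two slices. At z = 1.08: the cylinder: section is a regular 12-gon, circumradius r=4 (area = (12/2)·4.000²·sin(360°/12) = 48.00 mm²); the cube at (2, -2.5) is absent (z outside [1.5, 20.5]); Combining (union): only the r=4 cylinder is present, so the union is just that shape — area = 48.00 mm²; (rotated 25° about Z; rotation is an isometry so areas/perimeters/island counts are preserved). At z = 7.56: the cylinder is absent (z outside [0, 7.5]); the cube at (2, -2.5) is present — its section is the full 20×21 rectangle (area 420.00 mm²); Combining (union): only the 20×21 cube at (2, -2.5) is present, so the union is just that shape — area = 420.00 mm²; (rotated 25° about Z; rotation is an isometry so areas/perimeters/island counts are preserved). Checking containment: at z = 7.56 the cross-section extends beyond the z = 1.08 cross-section by about 411.39 mm².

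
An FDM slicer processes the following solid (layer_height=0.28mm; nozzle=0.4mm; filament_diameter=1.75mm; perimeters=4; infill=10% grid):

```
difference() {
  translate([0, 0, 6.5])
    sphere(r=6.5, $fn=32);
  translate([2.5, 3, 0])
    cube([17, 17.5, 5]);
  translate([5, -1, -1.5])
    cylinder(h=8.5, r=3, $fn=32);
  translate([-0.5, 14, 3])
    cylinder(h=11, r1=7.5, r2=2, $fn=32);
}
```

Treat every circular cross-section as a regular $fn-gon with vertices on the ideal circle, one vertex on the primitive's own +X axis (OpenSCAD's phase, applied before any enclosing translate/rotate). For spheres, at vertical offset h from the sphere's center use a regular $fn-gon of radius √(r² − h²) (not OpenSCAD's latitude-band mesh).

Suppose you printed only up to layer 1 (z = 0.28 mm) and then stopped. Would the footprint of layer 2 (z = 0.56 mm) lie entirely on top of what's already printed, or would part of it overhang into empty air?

part overhangs

Compare the two slices. At z = 0.28: the r=6.5 sphere contributes a regular 32-gon of circumradius √(6.5²−6.22²) = 1.887 (area = (32/2)·1.887²·sin(360°/32) = 11.12 mm²); the cube at (2.5, 3) is present — its section is the full 17×17.5 rectangle (area 297.50 mm²); the cylinder at (5, -1): section is a regular 32-gon, circumradius r=3 (area = (32/2)·3.000²·sin(360°/32) = 28.09 mm²); the cone at (-0.5, 14) is not intersected at this z (z outside [3, 14]); After the difference (first − rest): starting from the r=6.5 sphere (11.12 mm²), the 17×17.5 cube at (2.5, 3) misses the remaining region (no effect); the r=3 cylinder at (5, -1) misses the remaining region (no effect) — area = 11.12 mm². At z = 0.56: the r=6.5 sphere contributes a regular 32-gon of circumradius √(6.5²−5.94²) = 2.639 (area = (32/2)·2.639²·sin(360°/32) = 21.75 mm²); the cube at (2.5, 3) is present — its section is the full 17×17.5 rectangle (area 297.50 mm²); the r=3 cylinder at (5, -1) gives a regular 32-gon of circumradius 3 (constant along its height) (area = (32/2)·3.000²·sin(360°/32) = 28.09 mm²); the cone at (-0.5, 14) does not reach this height (z outside [3, 14]); After the difference (first − rest): starting from the r=6.5 sphere (21.75 mm²), the 17×17.5 cube at (2.5, 3) misses the remaining region (no effect); the r=3 cylinder at (5, -1) partially overlaps it — only the 0.83 mm² overlap (of its 28.09 mm²) is removed, clipping the outline — area = 20.91 mm². Checking containment: at z = 0.56 the cross-section extends beyond the z = 0.28 cross-section by about 9.80 mm².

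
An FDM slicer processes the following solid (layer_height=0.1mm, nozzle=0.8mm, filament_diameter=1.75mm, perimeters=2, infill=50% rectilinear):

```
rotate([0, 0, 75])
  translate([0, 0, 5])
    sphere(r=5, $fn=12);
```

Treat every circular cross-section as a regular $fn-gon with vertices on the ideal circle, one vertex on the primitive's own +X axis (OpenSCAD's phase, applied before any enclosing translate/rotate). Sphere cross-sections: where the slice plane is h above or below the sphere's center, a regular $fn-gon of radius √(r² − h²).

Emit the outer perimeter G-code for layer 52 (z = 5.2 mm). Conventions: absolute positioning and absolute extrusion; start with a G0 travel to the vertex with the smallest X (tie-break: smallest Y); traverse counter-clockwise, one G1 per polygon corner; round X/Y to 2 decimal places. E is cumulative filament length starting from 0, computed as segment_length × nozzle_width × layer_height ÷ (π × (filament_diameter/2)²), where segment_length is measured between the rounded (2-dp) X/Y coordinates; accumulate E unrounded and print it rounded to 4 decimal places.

At z = 5.2 mm: the r=5 sphere slices to a regular 12-gon of circumradius 4.996 (√(r²−h²) with h=0.2 from center); (whole slice rotated 75° about Z — lengths, areas and connectivity unchanged). The outline is a single polygon with 12 vertices. Extrusion per mm of travel: 0.8 × 0.1 / (π × 0.875²) = 0.033260. Accumulating E over each segment gives final E = 1.0324.

G0 X-4.83 Y-1.29 Z5.20
G1 X-3.53 Y-3.53 E0.0861
G1 X-1.29 Y-4.83 E0.1723
G1 X1.29 Y-4.83 E0.2581
G1 X3.53 Y-3.53 E0.3442
G1 X4.83 Y-1.29 E0.4304
G1 X4.83 Y1.29 E0.5162
G1 X3.53 Y3.53 E0.6023
G1 X1.29 Y4.83 E0.6885
G1 X-1.29 Y4.83 E0.7743
G1 X-3.53 Y3.53 E0.8604
G1 X-4.83 Y1.29 E0.9466
G1 X-4.83 Y-1.29 E1.0324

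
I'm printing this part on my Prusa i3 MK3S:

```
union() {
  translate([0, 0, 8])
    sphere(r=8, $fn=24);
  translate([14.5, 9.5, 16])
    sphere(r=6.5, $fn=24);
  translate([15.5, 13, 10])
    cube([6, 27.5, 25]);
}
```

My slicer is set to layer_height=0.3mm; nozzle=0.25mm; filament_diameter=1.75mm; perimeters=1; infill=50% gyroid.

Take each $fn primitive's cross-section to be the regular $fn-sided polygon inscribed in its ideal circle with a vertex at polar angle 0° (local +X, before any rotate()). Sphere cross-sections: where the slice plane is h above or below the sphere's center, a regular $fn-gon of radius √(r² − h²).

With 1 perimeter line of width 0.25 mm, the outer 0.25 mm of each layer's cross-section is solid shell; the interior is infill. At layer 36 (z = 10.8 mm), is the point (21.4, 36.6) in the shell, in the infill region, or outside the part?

shell

At z = 10.8 mm: the r=8 sphere slices to a regular 24-gon of circumradius 7.494 (√(r²−h²) with h=2.8 from center); the sphere at (14.5, 9.5): section is a regular 24-gon, circumradius = √(r²−h²) = √(6.5²−5.2²) = 3.900; the cube at (15.5, 13) (footprint 6×27.5) is included at this height; Taking the union: the regions partially overlap (shared area 0.09 mm²), so overlapping operands fuse into one piece — 2 connected regions. Overall, the cross-section has 2 separate islands. The nearest boundary edge runs (21.50, 40.50)→(21.50, 13.00); distance from the point to it = 0.10 mm. (Shell/infill is judged within the island containing the point — the largest one.) The point is inside the cross-section, 0.10 mm from the nearest boundary — within the 0.25 mm shell band (1 × 0.25).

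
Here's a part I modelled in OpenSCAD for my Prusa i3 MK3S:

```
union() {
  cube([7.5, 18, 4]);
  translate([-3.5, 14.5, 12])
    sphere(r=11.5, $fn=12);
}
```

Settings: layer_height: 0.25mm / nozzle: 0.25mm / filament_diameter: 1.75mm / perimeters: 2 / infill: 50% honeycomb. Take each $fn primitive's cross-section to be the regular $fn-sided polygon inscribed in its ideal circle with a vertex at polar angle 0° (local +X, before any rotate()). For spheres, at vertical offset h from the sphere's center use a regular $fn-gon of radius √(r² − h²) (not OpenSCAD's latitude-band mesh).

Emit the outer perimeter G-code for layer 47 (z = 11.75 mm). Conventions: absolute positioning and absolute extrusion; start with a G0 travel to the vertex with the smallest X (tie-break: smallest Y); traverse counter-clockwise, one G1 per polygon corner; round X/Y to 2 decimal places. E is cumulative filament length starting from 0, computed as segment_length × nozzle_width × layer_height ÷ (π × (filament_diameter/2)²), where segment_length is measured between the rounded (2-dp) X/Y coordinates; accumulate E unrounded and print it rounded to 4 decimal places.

G0 X-15.00 Y14.50 Z11.75
G1 X-13.46 Y8.75 E0.1547
G1 X-9.25 Y4.54 E0.3094
G1 X-3.50 Y3.00 E0.4641
G1 X2.25 Y4.54 E0.6187
G1 X6.46 Y8.75 E0.7734
G1 X8.00 Y14.50 E0.9281
G1 X6.46 Y20.25 E1.0828
G1 X2.25 Y24.46 E1.2375
G1 X-3.50 Y26.00 E1.3922
G1 X-9.25 Y24.46 E1.5469
G1 X-13.46 Y20.25 E1.7016
G1 X-15.00 Y14.50 E1.8562

At z = 11.75 mm: the cube is absent (z outside [0, 4]); the r=11.5 sphere at (-3.5, 14.5) contributes a regular 12-gon of circumradius √(11.5²−0.25²) = 11.497; Merging all regions: only the r=11.5 sphere at (-3.5, 14.5) is present, so the union is just that shape — 1 connected region. The outline is a single polygon with 12 vertices. Extrusion per mm of travel: 0.25 × 0.25 / (π × 0.875²) = 0.025984. Accumulating E over each segment gives final E = 1.8562.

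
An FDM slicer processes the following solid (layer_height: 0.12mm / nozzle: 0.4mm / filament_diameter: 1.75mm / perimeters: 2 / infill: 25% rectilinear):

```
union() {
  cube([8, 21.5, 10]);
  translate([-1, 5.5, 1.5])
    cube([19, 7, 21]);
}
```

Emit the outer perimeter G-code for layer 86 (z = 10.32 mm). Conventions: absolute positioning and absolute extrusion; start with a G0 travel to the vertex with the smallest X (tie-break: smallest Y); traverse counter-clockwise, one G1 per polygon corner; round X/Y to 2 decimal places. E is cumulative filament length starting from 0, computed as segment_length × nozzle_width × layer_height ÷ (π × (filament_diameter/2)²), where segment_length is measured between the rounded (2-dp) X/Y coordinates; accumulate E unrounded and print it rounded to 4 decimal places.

G0 X-1.00 Y5.50 Z10.32
G1 X18.00 Y5.50 E0.3792
G1 X18.00 Y12.50 E0.5189
G1 X-1.00 Y12.50 E0.8980
G1 X-1.00 Y5.50 E1.0377

At z = 10.32 mm: the cube is not intersected at this z (z outside [0, 10]); the 19×7 cube at (-1, 5.5) contributes its full rectangle; Merging all regions: only the 19×7 cube at (-1, 5.5) is present, so the union is just that shape — 1 connected region. The outline is a single polygon with 4 vertices. Extrusion per mm of travel: 0.4 × 0.12 / (π × 0.875²) = 0.019956. Accumulating E over each segment gives final E = 1.0377.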